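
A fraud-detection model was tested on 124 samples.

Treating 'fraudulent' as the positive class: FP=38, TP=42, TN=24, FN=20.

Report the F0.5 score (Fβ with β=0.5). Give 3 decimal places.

0.550

Fβ = (1+β²)·TP / ((1+β²)·TP + β²·FN + FP), with β²=1/4
= 1.25·42 / (1.25·42 + 0.25·20 + 38) = 0.550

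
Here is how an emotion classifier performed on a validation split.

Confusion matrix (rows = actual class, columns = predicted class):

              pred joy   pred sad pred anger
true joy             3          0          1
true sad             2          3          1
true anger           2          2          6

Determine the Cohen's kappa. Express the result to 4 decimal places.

0.3893

Observed agreement pₒ = trace/N = 12/20 = 0.60000
Expected agreement pₑ = Σ (rowᵢ·colᵢ)/N² = (4·7 + 6·5 + 10·8)/20² = 0.34500
κ = (pₒ − pₑ)/(1 − pₑ) = (0.60000 − 0.34500)/(1 − 0.34500) = 0.3893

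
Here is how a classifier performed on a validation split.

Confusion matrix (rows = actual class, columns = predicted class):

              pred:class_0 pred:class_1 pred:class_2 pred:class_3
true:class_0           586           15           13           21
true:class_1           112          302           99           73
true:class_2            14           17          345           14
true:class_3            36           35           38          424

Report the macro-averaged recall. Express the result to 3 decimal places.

0.780

Per-class recall (TP/(TP+FN)):
  class_0: TP=586, FN=15+13+21=49 → 586/635 = 0.9228
  class_1: TP=302, FN=112+99+73=284 → 302/586 = 0.5154
  class_2: TP=345, FN=14+17+14=45 → 345/390 = 0.8846
  class_3: TP=424, FN=36+35+38=109 → 424/533 = 0.7955
Macro-recall = mean = (0.9228 + 0.5154 + 0.8846 + 0.7955) / 4 = 0.780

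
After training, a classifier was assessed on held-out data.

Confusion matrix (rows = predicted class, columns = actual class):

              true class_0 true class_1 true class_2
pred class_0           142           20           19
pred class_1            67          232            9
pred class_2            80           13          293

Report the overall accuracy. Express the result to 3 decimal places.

0.762

Accuracy = trace / total = (142+232+293=667) / 875 = 667/875 = 0.762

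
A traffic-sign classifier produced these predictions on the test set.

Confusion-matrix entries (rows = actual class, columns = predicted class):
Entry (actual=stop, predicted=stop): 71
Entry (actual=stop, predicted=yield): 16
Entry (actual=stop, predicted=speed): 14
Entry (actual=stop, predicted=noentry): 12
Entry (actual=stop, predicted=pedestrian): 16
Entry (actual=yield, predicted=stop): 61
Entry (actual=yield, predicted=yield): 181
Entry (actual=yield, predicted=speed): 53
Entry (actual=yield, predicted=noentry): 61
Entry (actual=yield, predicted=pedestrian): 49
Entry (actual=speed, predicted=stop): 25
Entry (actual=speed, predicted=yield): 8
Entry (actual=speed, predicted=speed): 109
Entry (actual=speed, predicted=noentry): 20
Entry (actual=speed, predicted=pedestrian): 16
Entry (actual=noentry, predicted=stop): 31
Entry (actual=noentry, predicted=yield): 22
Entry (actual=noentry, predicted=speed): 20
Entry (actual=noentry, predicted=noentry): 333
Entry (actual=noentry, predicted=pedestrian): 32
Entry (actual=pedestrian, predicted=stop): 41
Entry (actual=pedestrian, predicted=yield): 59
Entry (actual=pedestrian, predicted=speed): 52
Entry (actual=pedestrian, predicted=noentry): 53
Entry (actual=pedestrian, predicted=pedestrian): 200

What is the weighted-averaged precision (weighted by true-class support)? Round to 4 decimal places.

Per-class precision (TP/(TP+FP)):
  stop: TP=71, FP=61+25+31+41=158 → 71/229 = 0.31004
  yield: TP=181, FP=16+8+22+59=105 → 181/286 = 0.63287
  speed: TP=109, FP=14+53+20+52=139 → 109/248 = 0.43952
  noentry: TP=333, FP=12+61+20+53=146 → 333/479 = 0.69520
  pedestrian: TP=200, FP=16+49+16+32=113 → 200/313 = 0.63898
Weighted-precision = Σ (supportᵢ/N)·precisionᵢ with N=1555: (129/1555)·0.31004 + (405/1555)·0.63287 + (178/1555)·0.43952 + (438/1555)·0.69520 + (405/1555)·0.63898 = 0.6031

0.6031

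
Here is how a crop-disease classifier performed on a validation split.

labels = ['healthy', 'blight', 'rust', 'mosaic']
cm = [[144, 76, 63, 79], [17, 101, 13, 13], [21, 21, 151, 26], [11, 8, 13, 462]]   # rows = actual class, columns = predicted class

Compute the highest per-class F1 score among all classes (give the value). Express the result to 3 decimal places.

Per-class F1 score (2·TP/(2·TP+FP+FN)):
  healthy: TP=144, FP=17+21+11=49, FN=76+63+79=218 → 288/555 = 0.5189
  blight: TP=101, FP=76+21+8=105, FN=17+13+13=43 → 202/350 = 0.5771
  rust: TP=151, FP=63+13+13=89, FN=21+21+26=68 → 302/459 = 0.6580
  mosaic: TP=462, FP=79+13+26=118, FN=11+8+13=32 → 924/1074 = 0.8603
Highest is class 'mosaic' with F1 score = 0.860.

0.860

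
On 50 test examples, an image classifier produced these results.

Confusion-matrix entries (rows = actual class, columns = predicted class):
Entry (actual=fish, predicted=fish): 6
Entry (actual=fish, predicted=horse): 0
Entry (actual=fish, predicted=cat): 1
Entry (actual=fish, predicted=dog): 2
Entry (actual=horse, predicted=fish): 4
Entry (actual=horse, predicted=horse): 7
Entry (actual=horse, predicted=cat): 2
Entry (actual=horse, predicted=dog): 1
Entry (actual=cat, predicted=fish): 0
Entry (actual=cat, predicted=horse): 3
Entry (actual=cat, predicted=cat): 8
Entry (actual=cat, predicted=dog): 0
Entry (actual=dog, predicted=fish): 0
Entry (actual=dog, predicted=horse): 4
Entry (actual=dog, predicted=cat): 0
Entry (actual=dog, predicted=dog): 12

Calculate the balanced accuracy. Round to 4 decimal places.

Balanced accuracy = mean of per-class recall.
  fish: recall = 6/9 = 0.66667
  horse: recall = 7/14 = 0.50000
  cat: recall = 8/11 = 0.72727
  dog: recall = 12/16 = 0.75000
Mean = (0.66667 + 0.50000 + 0.72727 + 0.75000) / 4 = 0.6610

0.6610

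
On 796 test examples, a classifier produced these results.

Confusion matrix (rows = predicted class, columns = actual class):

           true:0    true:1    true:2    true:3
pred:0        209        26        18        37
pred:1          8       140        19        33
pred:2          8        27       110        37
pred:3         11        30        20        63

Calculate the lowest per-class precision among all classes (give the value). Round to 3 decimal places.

0.508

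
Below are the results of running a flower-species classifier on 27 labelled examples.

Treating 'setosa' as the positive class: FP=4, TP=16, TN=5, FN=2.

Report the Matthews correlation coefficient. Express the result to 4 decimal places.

0.4781

MCC = (TP·TN − FP·FN) / √((TP+FP)(TP+FN)(TN+FP)(TN+FN))
Numerator = 16·5 − 4·2 = 72
Denominator = √(20·18·9·7) = √22680 = 150.5988
MCC = 72 / 150.5988 = 0.4781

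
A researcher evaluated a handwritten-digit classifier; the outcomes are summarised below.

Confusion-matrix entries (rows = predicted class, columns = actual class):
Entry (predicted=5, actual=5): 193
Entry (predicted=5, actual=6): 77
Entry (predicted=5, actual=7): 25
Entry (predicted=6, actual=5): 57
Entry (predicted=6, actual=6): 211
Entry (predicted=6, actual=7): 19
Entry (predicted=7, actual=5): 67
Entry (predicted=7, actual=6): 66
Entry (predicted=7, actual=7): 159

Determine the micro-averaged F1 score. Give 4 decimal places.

Micro-averaging pools counts across classes: ΣTP=563, ΣFP=311, ΣFN=311.
Micro-F1 score = 2·TP/(2·TP+FP+FN) on pooled counts = 0.6442 (equals overall accuracy in single-label multiclass).

0.6442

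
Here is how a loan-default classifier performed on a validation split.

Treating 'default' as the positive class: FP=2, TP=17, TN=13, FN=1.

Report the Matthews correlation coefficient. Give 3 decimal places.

0.817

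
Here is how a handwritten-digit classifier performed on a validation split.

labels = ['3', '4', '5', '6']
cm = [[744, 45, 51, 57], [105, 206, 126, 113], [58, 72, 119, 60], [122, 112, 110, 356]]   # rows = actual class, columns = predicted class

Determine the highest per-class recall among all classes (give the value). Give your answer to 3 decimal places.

Per-class recall (TP/(TP+FN)):
  3: TP=744, FN=45+51+57=153 → 744/897 = 0.8294
  4: TP=206, FN=105+126+113=344 → 206/550 = 0.3745
  5: TP=119, FN=58+72+60=190 → 119/309 = 0.3851
  6: TP=356, FN=122+112+110=344 → 356/700 = 0.5086
Highest is class '3' with recall = 0.829.

0.829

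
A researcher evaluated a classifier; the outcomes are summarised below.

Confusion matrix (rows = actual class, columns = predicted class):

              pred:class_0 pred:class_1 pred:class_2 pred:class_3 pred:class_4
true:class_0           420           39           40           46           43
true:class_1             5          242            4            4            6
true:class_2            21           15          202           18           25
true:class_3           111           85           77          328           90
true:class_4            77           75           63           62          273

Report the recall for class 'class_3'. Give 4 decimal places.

One-vs-rest for 'class_3': TP = diagonal; FP = other classes predicted 'class_3'; FN = 'class_3' predicted as other.
recall = TP/(TP+FN).
class_3: TP=328, FN=111+85+77+90=363 → 328/691 = 0.47467

0.4747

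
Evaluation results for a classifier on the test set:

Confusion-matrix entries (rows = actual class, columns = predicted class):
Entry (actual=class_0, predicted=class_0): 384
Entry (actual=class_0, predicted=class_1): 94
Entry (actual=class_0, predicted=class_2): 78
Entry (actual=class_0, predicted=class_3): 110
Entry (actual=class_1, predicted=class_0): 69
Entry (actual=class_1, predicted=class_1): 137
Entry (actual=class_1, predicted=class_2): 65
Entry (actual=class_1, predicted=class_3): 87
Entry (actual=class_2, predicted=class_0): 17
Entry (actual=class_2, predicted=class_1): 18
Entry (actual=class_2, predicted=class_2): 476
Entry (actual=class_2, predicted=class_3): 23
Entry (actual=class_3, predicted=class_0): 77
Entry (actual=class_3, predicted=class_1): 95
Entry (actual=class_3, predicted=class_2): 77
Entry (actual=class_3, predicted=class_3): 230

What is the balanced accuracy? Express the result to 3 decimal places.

0.583

Balanced accuracy = mean of per-class recall.
  class_0: recall = 384/666 = 0.5766
  class_1: recall = 137/358 = 0.3827
  class_2: recall = 476/534 = 0.8914
  class_3: recall = 230/479 = 0.4802
Mean = (0.5766 + 0.3827 + 0.8914 + 0.4802) / 4 = 0.583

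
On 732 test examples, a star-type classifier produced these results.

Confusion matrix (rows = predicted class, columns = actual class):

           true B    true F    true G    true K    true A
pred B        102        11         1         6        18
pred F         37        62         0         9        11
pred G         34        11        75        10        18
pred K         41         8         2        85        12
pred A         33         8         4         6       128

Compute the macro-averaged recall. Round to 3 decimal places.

Per-class recall (TP/(TP+FN)):
  B: TP=102, FN=37+34+41+33=145 → 102/247 = 0.4130
  F: TP=62, FN=11+11+8+8=38 → 62/100 = 0.6200
  G: TP=75, FN=1+0+2+4=7 → 75/82 = 0.9146
  K: TP=85, FN=6+9+10+6=31 → 85/116 = 0.7328
  A: TP=128, FN=18+11+18+12=59 → 128/187 = 0.6845
Macro-recall = mean = (0.4130 + 0.6200 + 0.9146 + 0.7328 + 0.6845) / 5 = 0.673

0.673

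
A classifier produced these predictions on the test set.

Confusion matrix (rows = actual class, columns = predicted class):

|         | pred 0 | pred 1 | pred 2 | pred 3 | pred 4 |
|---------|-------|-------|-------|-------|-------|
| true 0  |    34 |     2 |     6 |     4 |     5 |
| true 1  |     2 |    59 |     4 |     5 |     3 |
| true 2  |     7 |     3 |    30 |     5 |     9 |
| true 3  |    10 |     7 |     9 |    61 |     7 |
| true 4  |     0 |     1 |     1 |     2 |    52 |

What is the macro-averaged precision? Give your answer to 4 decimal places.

0.7075

Per-class precision (TP/(TP+FP)):
  0: TP=34, FP=2+7+10+0=19 → 34/53 = 0.64151
  1: TP=59, FP=2+3+7+1=13 → 59/72 = 0.81944
  2: TP=30, FP=6+4+9+1=20 → 30/50 = 0.60000
  3: TP=61, FP=4+5+5+2=16 → 61/77 = 0.79221
  4: TP=52, FP=5+3+9+7=24 → 52/76 = 0.68421
Macro-precision = mean = (0.64151 + 0.81944 + 0.60000 + 0.79221 + 0.68421) / 5 = 0.7075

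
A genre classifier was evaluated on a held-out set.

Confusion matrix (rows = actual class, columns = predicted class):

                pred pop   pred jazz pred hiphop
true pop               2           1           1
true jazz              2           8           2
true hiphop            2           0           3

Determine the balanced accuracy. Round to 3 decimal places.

Balanced accuracy = mean of per-class recall.
  pop: recall = 2/4 = 0.5000
  jazz: recall = 8/12 = 0.6667
  hiphop: recall = 3/5 = 0.6000
Mean = (0.5000 + 0.6667 + 0.6000) / 3 = 0.589

0.589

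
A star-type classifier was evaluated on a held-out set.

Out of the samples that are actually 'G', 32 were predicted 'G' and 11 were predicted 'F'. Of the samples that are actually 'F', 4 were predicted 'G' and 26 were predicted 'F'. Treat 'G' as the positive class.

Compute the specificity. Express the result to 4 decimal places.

0.8667

Specificity = TN/(TN+FP) = 26/(26+4) = 0.8667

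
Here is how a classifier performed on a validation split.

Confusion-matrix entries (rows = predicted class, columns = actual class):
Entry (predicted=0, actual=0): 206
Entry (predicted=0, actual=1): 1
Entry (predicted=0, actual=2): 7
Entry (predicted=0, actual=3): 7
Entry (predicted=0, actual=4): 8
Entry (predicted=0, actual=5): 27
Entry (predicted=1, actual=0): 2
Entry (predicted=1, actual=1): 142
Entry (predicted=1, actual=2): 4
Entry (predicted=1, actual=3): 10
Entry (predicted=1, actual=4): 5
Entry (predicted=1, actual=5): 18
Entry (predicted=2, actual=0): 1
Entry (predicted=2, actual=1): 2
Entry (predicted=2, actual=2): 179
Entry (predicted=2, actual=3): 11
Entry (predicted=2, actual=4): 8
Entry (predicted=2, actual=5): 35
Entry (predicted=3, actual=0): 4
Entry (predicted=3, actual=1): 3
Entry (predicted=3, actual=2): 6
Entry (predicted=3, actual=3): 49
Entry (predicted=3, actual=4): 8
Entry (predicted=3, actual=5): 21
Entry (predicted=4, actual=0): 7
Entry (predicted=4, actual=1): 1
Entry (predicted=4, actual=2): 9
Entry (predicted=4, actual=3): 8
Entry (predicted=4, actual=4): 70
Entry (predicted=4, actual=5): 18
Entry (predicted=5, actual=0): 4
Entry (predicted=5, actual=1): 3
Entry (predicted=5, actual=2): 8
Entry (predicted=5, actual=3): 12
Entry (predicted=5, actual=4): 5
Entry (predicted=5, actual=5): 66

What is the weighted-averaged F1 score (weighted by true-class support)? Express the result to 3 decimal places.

Per-class F1 score (2·TP/(2·TP+FP+FN)):
  0: TP=206, FP=1+7+7+8+27=50, FN=2+1+4+7+4=18 → 412/480 = 0.8583
  1: TP=142, FP=2+4+10+5+18=39, FN=1+2+3+1+3=10 → 284/333 = 0.8529
  2: TP=179, FP=1+2+11+8+35=57, FN=7+4+6+9+8=34 → 358/449 = 0.7973
  3: TP=49, FP=4+3+6+8+21=42, FN=7+10+11+8+12=48 → 98/188 = 0.5213
  4: TP=70, FP=7+1+9+8+18=43, FN=8+5+8+8+5=34 → 140/217 = 0.6452
  5: TP=66, FP=4+3+8+12+5=32, FN=27+18+35+21+18=119 → 132/283 = 0.4664
Weighted-F1 score = Σ (supportᵢ/N)·F1 scoreᵢ with N=975: (224/975)·0.8583 + (152/975)·0.8529 + (213/975)·0.7973 + (97/975)·0.5213 + (104/975)·0.6452 + (185/975)·0.4664 = 0.714

0.714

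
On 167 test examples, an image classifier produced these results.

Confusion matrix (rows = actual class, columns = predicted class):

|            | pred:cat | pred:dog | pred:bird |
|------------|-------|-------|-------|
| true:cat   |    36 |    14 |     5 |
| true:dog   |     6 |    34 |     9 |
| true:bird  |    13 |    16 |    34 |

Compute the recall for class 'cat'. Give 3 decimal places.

recall = TP/(TP+FN).
cat: TP=36, FN=14+5=19 → 36/55 = 0.6545

0.655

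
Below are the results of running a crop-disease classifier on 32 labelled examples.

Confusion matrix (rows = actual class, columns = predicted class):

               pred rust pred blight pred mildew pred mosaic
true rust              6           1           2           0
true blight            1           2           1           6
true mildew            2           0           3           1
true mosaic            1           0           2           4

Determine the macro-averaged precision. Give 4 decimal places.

0.5013

Per-class precision (TP/(TP+FP)):
  rust: TP=6, FP=1+2+1=4 → 6/10 = 0.60000
  blight: TP=2, FP=1+0+0=1 → 2/3 = 0.66667
  mildew: TP=3, FP=2+1+2=5 → 3/8 = 0.37500
  mosaic: TP=4, FP=0+6+1=7 → 4/11 = 0.36364
Macro-precision = mean = (0.60000 + 0.66667 + 0.37500 + 0.36364) / 4 = 0.5013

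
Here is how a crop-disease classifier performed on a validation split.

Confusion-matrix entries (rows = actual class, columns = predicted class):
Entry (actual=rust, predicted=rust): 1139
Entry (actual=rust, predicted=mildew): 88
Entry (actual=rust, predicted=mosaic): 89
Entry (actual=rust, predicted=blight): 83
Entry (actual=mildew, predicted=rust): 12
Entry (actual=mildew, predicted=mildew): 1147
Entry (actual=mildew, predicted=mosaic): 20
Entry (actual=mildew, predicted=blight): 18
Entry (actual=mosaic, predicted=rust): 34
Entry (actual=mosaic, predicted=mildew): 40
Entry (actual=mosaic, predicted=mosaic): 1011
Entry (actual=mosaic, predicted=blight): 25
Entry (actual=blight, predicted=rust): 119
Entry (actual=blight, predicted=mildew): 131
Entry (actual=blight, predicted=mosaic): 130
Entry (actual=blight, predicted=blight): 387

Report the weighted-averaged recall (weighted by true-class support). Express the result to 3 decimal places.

Per-class recall (TP/(TP+FN)):
  rust: TP=1139, FN=88+89+83=260 → 1139/1399 = 0.8142
  mildew: TP=1147, FN=12+20+18=50 → 1147/1197 = 0.9582
  mosaic: TP=1011, FN=34+40+25=99 → 1011/1110 = 0.9108
  blight: TP=387, FN=119+131+130=380 → 387/767 = 0.5046
Weighted-recall = Σ (supportᵢ/N)·recallᵢ with N=4473: (1399/4473)·0.8142 + (1197/4473)·0.9582 + (1110/4473)·0.9108 + (767/4473)·0.5046 = 0.824

0.824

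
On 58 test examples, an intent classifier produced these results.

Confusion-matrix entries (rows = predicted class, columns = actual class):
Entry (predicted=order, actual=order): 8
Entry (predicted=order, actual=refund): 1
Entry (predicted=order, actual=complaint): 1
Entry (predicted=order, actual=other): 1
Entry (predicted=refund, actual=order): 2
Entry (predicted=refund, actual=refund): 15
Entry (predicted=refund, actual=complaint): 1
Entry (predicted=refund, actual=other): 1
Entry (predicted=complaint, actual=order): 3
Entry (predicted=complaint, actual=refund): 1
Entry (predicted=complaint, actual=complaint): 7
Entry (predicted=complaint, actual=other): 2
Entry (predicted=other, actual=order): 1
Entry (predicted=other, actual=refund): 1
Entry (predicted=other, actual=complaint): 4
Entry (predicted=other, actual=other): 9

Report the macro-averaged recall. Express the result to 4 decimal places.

0.6589

Per-class recall (TP/(TP+FN)):
  order: TP=8, FN=2+3+1=6 → 8/14 = 0.57143
  refund: TP=15, FN=1+1+1=3 → 15/18 = 0.83333
  complaint: TP=7, FN=1+1+4=6 → 7/13 = 0.53846
  other: TP=9, FN=1+1+2=4 → 9/13 = 0.69231
Macro-recall = mean = (0.57143 + 0.83333 + 0.53846 + 0.69231) / 4 = 0.6589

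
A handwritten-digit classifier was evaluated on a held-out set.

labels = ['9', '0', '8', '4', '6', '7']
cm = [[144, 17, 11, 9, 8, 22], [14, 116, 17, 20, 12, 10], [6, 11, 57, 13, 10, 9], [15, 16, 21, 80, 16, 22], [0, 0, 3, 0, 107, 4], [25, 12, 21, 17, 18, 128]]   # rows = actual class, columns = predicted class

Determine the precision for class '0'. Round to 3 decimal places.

Take TP from the diagonal, FP from the rest of the '0' prediction marginal, FN from the rest of the '0' actual marginal.
precision = TP/(TP+FP).
0: TP=116, FP=17+11+16+0+12=56 → 116/172 = 0.6744

0.674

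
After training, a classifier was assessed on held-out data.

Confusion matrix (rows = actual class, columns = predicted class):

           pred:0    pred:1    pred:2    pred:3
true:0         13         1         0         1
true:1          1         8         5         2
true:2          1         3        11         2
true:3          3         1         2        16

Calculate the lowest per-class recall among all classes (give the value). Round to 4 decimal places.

0.5000

Per-class recall (TP/(TP+FN)):
  0: TP=13, FN=1+0+1=2 → 13/15 = 0.86667
  1: TP=8, FN=1+5+2=8 → 8/16 = 0.50000
  2: TP=11, FN=1+3+2=6 → 11/17 = 0.64706
  3: TP=16, FN=3+1+2=6 → 16/22 = 0.72727
Lowest is class '1' with recall = 0.5000.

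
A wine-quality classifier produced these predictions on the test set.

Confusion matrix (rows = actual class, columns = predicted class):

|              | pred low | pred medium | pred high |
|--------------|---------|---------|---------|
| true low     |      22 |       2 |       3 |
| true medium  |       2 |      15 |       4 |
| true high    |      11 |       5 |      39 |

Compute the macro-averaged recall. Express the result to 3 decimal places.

Per-class recall (TP/(TP+FN)):
  low: TP=22, FN=2+3=5 → 22/27 = 0.8148
  medium: TP=15, FN=2+4=6 → 15/21 = 0.7143
  high: TP=39, FN=11+5=16 → 39/55 = 0.7091
Macro-recall = mean = (0.8148 + 0.7143 + 0.7091) / 3 = 0.746

0.746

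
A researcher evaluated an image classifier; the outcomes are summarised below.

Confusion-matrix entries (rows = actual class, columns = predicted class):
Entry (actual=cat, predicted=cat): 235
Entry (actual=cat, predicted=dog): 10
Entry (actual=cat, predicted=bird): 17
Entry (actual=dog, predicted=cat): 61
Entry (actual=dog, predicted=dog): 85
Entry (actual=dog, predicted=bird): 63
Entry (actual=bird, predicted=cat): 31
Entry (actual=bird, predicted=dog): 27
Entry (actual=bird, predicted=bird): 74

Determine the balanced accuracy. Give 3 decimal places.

0.621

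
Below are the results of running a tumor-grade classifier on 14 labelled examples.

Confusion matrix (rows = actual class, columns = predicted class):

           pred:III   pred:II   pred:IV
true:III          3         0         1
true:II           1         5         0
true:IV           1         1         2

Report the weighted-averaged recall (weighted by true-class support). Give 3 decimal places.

0.714

Per-class recall (TP/(TP+FN)):
  III: TP=3, FN=0+1=1 → 3/4 = 0.7500
  II: TP=5, FN=1+0=1 → 5/6 = 0.8333
  IV: TP=2, FN=1+1=2 → 2/4 = 0.5000
Weighted-recall = Σ (supportᵢ/N)·recallᵢ with N=14: (4/14)·0.7500 + (6/14)·0.8333 + (4/14)·0.5000 = 0.714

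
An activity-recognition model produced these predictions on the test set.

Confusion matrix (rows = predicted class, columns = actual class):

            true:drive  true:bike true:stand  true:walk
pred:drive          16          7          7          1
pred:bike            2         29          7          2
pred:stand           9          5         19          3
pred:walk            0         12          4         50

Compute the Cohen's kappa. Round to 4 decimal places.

Observed agreement pₒ = trace/N = 114/173 = 0.65896
Expected agreement pₑ = Σ (rowᵢ·colᵢ)/N² = (27·31 + 53·40 + 37·36 + 56·66)/173² = 0.26680
κ = (pₒ − pₑ)/(1 − pₑ) = (0.65896 − 0.26680)/(1 − 0.26680) = 0.5349

0.5349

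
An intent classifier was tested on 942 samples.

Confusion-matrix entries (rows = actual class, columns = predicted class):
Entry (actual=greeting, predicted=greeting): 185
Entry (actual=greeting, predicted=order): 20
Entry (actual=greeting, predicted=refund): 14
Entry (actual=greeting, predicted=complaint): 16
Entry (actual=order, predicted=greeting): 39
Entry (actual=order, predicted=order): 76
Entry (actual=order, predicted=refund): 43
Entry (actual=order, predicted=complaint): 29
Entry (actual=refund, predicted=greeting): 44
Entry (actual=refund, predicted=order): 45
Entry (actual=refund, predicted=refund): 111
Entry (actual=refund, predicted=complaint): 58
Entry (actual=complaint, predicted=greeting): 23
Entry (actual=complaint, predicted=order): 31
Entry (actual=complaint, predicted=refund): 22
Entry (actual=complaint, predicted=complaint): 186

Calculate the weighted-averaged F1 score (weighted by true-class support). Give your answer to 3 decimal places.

0.583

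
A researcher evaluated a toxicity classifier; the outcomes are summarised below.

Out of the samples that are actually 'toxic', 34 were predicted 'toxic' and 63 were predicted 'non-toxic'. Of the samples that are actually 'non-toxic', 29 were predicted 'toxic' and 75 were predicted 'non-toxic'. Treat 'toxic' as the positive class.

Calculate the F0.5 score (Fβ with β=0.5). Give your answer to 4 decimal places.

0.4871

Fβ = (1+β²)·TP / ((1+β²)·TP + β²·FN + FP), with β²=1/4
= 1.25·34 / (1.25·34 + 0.25·63 + 29) = 0.4871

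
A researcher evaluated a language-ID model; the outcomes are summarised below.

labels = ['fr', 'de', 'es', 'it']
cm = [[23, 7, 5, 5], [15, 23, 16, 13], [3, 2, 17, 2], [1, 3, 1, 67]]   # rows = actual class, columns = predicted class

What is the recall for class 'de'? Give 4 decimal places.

0.3433

Treat 'de' as positive and all other classes as negative.
recall = TP/(TP+FN).
de: TP=23, FN=15+16+13=44 → 23/67 = 0.34328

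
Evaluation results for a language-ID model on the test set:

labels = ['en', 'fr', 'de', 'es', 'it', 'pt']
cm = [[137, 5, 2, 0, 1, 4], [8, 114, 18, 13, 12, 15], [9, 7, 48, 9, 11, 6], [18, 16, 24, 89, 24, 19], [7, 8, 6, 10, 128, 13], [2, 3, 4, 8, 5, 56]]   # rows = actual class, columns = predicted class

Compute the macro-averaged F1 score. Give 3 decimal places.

Per-class F1 score (2·TP/(2·TP+FP+FN)):
  en: TP=137, FP=8+9+18+7+2=44, FN=5+2+0+1+4=12 → 274/330 = 0.8303
  fr: TP=114, FP=5+7+16+8+3=39, FN=8+18+13+12+15=66 → 228/333 = 0.6847
  de: TP=48, FP=2+18+24+6+4=54, FN=9+7+9+11+6=42 → 96/192 = 0.5000
  es: TP=89, FP=0+13+9+10+8=40, FN=18+16+24+24+19=101 → 178/319 = 0.5580
  it: TP=128, FP=1+12+11+24+5=53, FN=7+8+6+10+13=44 → 256/353 = 0.7252
  pt: TP=56, FP=4+15+6+19+13=57, FN=2+3+4+8+5=22 → 112/191 = 0.5864
Macro-F1 score = mean = (0.8303 + 0.6847 + 0.5000 + 0.5580 + 0.7252 + 0.5864) / 6 = 0.647

0.647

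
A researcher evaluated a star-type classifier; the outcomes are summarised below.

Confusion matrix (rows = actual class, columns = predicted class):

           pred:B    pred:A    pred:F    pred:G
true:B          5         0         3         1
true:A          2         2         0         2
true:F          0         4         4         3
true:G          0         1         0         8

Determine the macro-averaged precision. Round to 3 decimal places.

Per-class precision (TP/(TP+FP)):
  B: TP=5, FP=2+0+0=2 → 5/7 = 0.7143
  A: TP=2, FP=0+4+1=5 → 2/7 = 0.2857
  F: TP=4, FP=3+0+0=3 → 4/7 = 0.5714
  G: TP=8, FP=1+2+3=6 → 8/14 = 0.5714
Macro-precision = mean = (0.7143 + 0.2857 + 0.5714 + 0.5714) / 4 = 0.536

0.536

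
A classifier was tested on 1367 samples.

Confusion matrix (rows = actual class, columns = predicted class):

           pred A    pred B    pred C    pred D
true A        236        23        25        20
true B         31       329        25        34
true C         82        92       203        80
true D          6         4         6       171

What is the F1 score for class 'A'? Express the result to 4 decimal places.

0.7162

Take TP from the diagonal, FP from the rest of the 'A' prediction marginal, FN from the rest of the 'A' actual marginal.
F1 score = 2·TP/(2·TP+FP+FN).
A: TP=236, FP=31+82+6=119, FN=23+25+20=68 → 472/659 = 0.71624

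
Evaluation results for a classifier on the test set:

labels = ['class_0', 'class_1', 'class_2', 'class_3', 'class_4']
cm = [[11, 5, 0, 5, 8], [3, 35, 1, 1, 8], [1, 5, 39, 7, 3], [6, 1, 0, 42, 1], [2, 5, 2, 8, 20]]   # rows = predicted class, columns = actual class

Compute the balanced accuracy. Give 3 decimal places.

Balanced accuracy = mean of per-class recall.
  class_0: recall = 11/23 = 0.4783
  class_1: recall = 35/51 = 0.6863
  class_2: recall = 39/42 = 0.9286
  class_3: recall = 42/63 = 0.6667
  class_4: recall = 20/40 = 0.5000
Mean = (0.4783 + 0.6863 + 0.9286 + 0.6667 + 0.5000) / 5 = 0.652

0.652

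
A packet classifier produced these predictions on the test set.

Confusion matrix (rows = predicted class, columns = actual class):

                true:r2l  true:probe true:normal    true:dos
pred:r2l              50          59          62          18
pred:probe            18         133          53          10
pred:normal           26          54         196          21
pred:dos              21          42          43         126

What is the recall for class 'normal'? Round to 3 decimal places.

0.554

Take TP from the diagonal, FP from the rest of the 'normal' prediction marginal, FN from the rest of the 'normal' actual marginal.
recall = TP/(TP+FN).
normal: TP=196, FN=62+53+43=158 → 196/354 = 0.5537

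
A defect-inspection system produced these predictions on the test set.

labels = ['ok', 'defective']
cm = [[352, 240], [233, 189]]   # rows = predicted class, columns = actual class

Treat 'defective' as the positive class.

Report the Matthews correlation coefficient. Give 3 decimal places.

0.042

MCC = (TP·TN − FP·FN) / √((TP+FP)(TP+FN)(TN+FP)(TN+FN))
Numerator = 189·352 − 233·240 = 10608
Denominator = √(422·429·585·592) = √62697080160 = 250393.8501
MCC = 10608 / 250393.8501 = 0.042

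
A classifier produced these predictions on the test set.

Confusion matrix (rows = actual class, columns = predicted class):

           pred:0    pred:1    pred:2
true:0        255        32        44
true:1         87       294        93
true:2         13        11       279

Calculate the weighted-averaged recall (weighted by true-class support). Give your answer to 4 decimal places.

Per-class recall (TP/(TP+FN)):
  0: TP=255, FN=32+44=76 → 255/331 = 0.77039
  1: TP=294, FN=87+93=180 → 294/474 = 0.62025
  2: TP=279, FN=13+11=24 → 279/303 = 0.92079
Weighted-recall = Σ (supportᵢ/N)·recallᵢ with N=1108: (331/1108)·0.77039 + (474/1108)·0.62025 + (303/1108)·0.92079 = 0.7473

0.7473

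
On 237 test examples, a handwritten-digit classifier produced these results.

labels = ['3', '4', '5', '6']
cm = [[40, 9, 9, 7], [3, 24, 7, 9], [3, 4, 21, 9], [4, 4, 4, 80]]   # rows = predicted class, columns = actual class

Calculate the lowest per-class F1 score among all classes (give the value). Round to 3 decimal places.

Per-class F1 score (2·TP/(2·TP+FP+FN)):
  3: TP=40, FP=9+9+7=25, FN=3+3+4=10 → 80/115 = 0.6957
  4: TP=24, FP=3+7+9=19, FN=9+4+4=17 → 48/84 = 0.5714
  5: TP=21, FP=3+4+9=16, FN=9+7+4=20 → 42/78 = 0.5385
  6: TP=80, FP=4+4+4=12, FN=7+9+9=25 → 160/197 = 0.8122
Lowest is class '5' with F1 score = 0.538.

0.538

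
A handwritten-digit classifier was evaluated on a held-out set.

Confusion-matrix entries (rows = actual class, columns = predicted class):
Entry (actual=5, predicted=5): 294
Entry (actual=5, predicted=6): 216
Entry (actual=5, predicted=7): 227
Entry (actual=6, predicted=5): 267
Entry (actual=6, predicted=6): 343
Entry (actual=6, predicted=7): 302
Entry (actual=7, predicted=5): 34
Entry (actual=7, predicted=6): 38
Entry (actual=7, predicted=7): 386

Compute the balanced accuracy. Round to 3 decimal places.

0.539

Balanced accuracy = mean of per-class recall.
  5: recall = 294/737 = 0.3989
  6: recall = 343/912 = 0.3761
  7: recall = 386/458 = 0.8428
Mean = (0.3989 + 0.3761 + 0.8428) / 3 = 0.539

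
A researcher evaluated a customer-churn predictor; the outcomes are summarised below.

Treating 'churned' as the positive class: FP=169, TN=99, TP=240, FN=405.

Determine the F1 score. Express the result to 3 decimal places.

Precision = TP/(TP+FP) = 240/409 = 0.5868
Recall = TP/(TP+FN) = 240/645 = 0.3721
F1 = 2·TP/(2·TP+FP+FN) = 480/1054 = 0.455

0.455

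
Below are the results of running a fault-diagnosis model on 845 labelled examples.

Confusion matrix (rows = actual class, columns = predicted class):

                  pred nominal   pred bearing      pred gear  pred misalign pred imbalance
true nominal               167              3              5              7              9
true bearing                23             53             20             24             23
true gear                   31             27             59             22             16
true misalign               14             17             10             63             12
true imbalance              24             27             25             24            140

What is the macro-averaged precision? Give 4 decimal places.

Per-class precision (TP/(TP+FP)):
  nominal: TP=167, FP=23+31+14+24=92 → 167/259 = 0.64479
  bearing: TP=53, FP=3+27+17+27=74 → 53/127 = 0.41732
  gear: TP=59, FP=5+20+10+25=60 → 59/119 = 0.49580
  misalign: TP=63, FP=7+24+22+24=77 → 63/140 = 0.45000
  imbalance: TP=140, FP=9+23+16+12=60 → 140/200 = 0.70000
Macro-precision = mean = (0.64479 + 0.41732 + 0.49580 + 0.45000 + 0.70000) / 5 = 0.5416

0.5416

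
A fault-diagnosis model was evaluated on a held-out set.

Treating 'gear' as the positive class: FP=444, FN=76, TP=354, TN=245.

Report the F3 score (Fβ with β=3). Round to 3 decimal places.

0.758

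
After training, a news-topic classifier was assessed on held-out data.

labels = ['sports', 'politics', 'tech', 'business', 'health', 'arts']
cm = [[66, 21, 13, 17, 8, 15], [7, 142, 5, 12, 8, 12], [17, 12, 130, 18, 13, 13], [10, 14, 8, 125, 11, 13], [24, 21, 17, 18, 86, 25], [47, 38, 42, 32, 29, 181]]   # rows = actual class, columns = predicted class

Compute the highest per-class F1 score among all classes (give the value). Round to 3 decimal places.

0.654

Per-class F1 score (2·TP/(2·TP+FP+FN)):
  sports: TP=66, FP=7+17+10+24+47=105, FN=21+13+17+8+15=74 → 132/311 = 0.4244
  politics: TP=142, FP=21+12+14+21+38=106, FN=7+5+12+8+12=44 → 284/434 = 0.6544
  tech: TP=130, FP=13+5+8+17+42=85, FN=17+12+18+13+13=73 → 260/418 = 0.6220
  business: TP=125, FP=17+12+18+18+32=97, FN=10+14+8+11+13=56 → 250/403 = 0.6203
  health: TP=86, FP=8+8+13+11+29=69, FN=24+21+17+18+25=105 → 172/346 = 0.4971
  arts: TP=181, FP=15+12+13+13+25=78, FN=47+38+42+32+29=188 → 362/628 = 0.5764
Highest is class 'politics' with F1 score = 0.654.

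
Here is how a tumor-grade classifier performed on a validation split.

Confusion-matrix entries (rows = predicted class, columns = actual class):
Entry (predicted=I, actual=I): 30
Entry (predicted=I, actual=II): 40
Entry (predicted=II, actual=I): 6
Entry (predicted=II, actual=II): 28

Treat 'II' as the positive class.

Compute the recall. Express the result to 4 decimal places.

0.4118

Recall = TP/(TP+FN) = 28/(28+40) = 28/68 = 0.4118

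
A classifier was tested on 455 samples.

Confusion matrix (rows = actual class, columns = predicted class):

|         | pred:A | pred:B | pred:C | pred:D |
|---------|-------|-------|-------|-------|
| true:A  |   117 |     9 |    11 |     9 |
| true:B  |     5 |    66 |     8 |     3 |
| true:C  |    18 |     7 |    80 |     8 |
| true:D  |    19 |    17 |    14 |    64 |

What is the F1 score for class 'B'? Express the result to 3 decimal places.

0.729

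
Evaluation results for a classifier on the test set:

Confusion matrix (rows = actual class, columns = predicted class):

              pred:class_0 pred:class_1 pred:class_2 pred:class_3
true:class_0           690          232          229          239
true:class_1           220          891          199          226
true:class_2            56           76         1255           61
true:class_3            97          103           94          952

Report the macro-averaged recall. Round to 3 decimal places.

0.677

Per-class recall (TP/(TP+FN)):
  class_0: TP=690, FN=232+229+239=700 → 690/1390 = 0.4964
  class_1: TP=891, FN=220+199+226=645 → 891/1536 = 0.5801
  class_2: TP=1255, FN=56+76+61=193 → 1255/1448 = 0.8667
  class_3: TP=952, FN=97+103+94=294 → 952/1246 = 0.7640
Macro-recall = mean = (0.4964 + 0.5801 + 0.8667 + 0.7640) / 4 = 0.677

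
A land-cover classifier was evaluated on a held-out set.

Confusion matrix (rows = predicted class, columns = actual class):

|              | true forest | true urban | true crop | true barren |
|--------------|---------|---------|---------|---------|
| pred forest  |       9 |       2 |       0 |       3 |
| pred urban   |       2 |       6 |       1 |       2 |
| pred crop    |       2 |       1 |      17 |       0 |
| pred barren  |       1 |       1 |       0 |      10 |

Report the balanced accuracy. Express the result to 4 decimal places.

Balanced accuracy = mean of per-class recall.
  forest: recall = 9/14 = 0.64286
  urban: recall = 6/10 = 0.60000
  crop: recall = 17/18 = 0.94444
  barren: recall = 10/15 = 0.66667
Mean = (0.64286 + 0.60000 + 0.94444 + 0.66667) / 4 = 0.7135

0.7135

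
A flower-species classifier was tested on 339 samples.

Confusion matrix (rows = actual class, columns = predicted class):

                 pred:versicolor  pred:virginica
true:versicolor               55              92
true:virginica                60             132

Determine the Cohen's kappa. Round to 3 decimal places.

Observed agreement pₒ = trace/N = 187/339 = 0.5516
Expected agreement pₑ = Σ (rowᵢ·colᵢ)/N² = (147·115 + 192·224)/339² = 0.5213
κ = (pₒ − pₑ)/(1 − pₑ) = (0.5516 − 0.5213)/(1 − 0.5213) = 0.063

0.063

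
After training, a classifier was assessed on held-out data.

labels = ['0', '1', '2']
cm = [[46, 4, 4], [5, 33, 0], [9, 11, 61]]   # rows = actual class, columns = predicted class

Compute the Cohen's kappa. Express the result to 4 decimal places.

Observed agreement pₒ = trace/N = 140/173 = 0.80925
Expected agreement pₑ = Σ (rowᵢ·colᵢ)/N² = (54·60 + 38·48 + 81·65)/173² = 0.34512
κ = (pₒ − pₑ)/(1 − pₑ) = (0.80925 − 0.34512)/(1 − 0.34512) = 0.7087

0.7087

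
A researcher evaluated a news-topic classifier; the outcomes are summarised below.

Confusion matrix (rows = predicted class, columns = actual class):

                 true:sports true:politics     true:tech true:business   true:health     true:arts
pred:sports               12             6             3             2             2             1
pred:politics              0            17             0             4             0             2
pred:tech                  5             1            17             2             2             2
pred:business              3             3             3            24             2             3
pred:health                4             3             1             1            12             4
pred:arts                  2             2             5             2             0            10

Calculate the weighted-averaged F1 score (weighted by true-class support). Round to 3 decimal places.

0.568

Per-class F1 score (2·TP/(2·TP+FP+FN)):
  sports: TP=12, FP=6+3+2+2+1=14, FN=0+5+3+4+2=14 → 24/52 = 0.4615
  politics: TP=17, FP=0+0+4+0+2=6, FN=6+1+3+3+2=15 → 34/55 = 0.6182
  tech: TP=17, FP=5+1+2+2+2=12, FN=3+0+3+1+5=12 → 34/58 = 0.5862
  business: TP=24, FP=3+3+3+2+3=14, FN=2+4+2+1+2=11 → 48/73 = 0.6575
  health: TP=12, FP=4+3+1+1+4=13, FN=2+0+2+2+0=6 → 24/43 = 0.5581
  arts: TP=10, FP=2+2+5+2+0=11, FN=1+2+2+3+4=12 → 20/43 = 0.4651
Weighted-F1 score = Σ (supportᵢ/N)·F1 scoreᵢ with N=162: (26/162)·0.4615 + (32/162)·0.6182 + (29/162)·0.5862 + (35/162)·0.6575 + (18/162)·0.5581 + (22/162)·0.4651 = 0.568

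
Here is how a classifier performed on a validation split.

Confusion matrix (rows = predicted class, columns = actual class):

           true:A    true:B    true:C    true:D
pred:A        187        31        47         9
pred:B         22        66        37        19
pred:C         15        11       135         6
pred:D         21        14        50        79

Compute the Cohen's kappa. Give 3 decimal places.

Observed agreement pₒ = trace/N = 467/749 = 0.6235
Expected agreement pₑ = Σ (rowᵢ·colᵢ)/N² = (245·274 + 122·144 + 269·167 + 113·164)/749² = 0.2641
κ = (pₒ − pₑ)/(1 − pₑ) = (0.6235 − 0.2641)/(1 − 0.2641) = 0.488

0.488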